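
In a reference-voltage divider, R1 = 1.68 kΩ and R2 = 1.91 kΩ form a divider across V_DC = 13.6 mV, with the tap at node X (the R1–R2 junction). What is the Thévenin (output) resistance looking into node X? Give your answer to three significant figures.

With V_DC suppressed (replaced by a short), R_th = R1 ‖ R2 = (1.680 × 1.91)/(1.680 + 1.91) = 0.8938 kΩ.

R_th ≈ 0.894 kΩ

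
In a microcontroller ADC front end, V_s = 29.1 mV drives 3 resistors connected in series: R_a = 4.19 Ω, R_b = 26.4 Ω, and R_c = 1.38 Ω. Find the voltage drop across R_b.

Total series resistance ΣR = 4.19 + 26.4 + 1.38 = 31.97 Ω.
By the voltage-divider rule, V = 29.1 × 26.40/31.97 = 24.03 mV.

V ≈ 24.0 mV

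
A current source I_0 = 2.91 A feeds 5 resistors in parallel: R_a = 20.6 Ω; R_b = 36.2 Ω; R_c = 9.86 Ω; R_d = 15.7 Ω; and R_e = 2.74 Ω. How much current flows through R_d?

Total conductance ΣG = 1/20.6 + 1/36.2 + 1/9.86 + 1/15.7 + 1/2.74 = 0.6062 (units of 1/Ω).
By the current-divider rule, I = I_0 · G_k/ΣG = 2.91 × 0.1051 = 0.3057 A.

I ≈ 0.306 A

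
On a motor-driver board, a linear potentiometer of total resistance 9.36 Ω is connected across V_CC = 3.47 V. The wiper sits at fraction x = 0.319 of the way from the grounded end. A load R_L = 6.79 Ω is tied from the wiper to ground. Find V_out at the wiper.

V_out ≈ 0.852 V

Split the track: R_lower = x·R_p = 2.986 Ω, R_upper = (1−x)·R_p = 6.374 Ω.
Lower segment in parallel with the load: 2.986 ‖ 6.79 = 2.074 Ω.
V_out = 3.47 × 2.074/(6.374 + 2.074) = 0.8518 V.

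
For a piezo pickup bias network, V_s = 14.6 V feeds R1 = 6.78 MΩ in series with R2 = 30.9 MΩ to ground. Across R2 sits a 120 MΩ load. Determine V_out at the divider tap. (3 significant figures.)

V_out ≈ 11.4 V

The load sits in parallel with R2, giving an effective lower resistance R2' = R2·R_L/(R2+R_L) = 24.57 MΩ.
Now apply the divider: V_out = 14.6 × 0.7837 = 11.44 V.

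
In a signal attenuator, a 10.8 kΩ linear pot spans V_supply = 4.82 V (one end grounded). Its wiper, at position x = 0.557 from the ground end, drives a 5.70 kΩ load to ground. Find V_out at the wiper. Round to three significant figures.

V_out ≈ 1.83 V

The pot divides into 4.784 kΩ above the wiper and 6.016 kΩ below.
(x·R_p) ‖ R_L = 2.927 kΩ.
Then V_out = V_supply · 2.927/(4.784 + 2.927) = 1.829 V.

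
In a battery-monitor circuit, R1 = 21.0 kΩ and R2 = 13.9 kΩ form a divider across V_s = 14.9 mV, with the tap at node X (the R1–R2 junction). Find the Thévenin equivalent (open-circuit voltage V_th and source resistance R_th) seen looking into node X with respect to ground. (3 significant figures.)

V_th ≈ 5.93 mV, R_th ≈ 8.36 kΩ

Open-circuit (no load on X): V_th = V_s · R2/(R1 + R2) = 14.9 × 13.9/(21.00 + 13.9) = 5.934 mV.
Looking into X with the source shorted: R_th = R1·R2/(R1+R2) = 21.00 × 13.9/34.90 = 8.364 kΩ.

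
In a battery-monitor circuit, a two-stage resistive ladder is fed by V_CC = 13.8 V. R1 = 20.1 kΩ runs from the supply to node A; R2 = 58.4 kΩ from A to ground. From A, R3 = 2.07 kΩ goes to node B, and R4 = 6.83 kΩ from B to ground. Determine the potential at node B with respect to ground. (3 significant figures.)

V_B ≈ 2.94 V

The second stage (R3 + R4 = 8.900 kΩ) loads node A in parallel with R2.
R2 ‖ (R3+R4) = 7.723 kΩ.
V_A = 13.8 × 7.723/(20.1 + 7.723) = 3.831 V.
V_B = V_A × 0.7674 = 2.940 V.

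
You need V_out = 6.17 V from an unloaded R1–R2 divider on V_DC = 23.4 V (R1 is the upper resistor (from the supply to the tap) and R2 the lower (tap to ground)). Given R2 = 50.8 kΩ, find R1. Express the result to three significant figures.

R1 ≈ 142 kΩ

The divider ratio is R2/(R1+R2) = 6.17/23.4 = 0.2637.
R1 = R2·(1/k − 1) = 50.8 × 2.793 = 141.9 kΩ.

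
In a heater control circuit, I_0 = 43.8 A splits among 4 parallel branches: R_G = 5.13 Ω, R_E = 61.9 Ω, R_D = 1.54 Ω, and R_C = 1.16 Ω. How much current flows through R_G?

I ≈ 4.96 A

Conductances: ΣG = 1/5.13 + 1/61.9 + 1/1.54 + 1/1.16 = 1.723 (1/Ω).
R_G takes the fraction G_k/ΣG = 0.1949/1.723 = 0.1132, so I = 43.8 × 0.1132 = 4.957 A.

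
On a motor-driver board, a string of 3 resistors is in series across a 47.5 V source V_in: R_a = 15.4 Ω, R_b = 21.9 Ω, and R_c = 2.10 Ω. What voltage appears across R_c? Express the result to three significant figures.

Total series resistance ΣR = 15.4 + 21.9 + 2.10 = 39.40 Ω.
Voltage divider: V = V_in · (2.100 / 39.40) = 47.5 × 0.05330 = 2.532 V.

V ≈ 2.53 V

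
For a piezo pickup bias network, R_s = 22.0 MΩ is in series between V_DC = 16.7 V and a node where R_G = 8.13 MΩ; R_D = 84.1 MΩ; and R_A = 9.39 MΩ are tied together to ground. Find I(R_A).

Equivalent of the parallel group: R_p = 4.143 MΩ.
Node voltage V_A = V_DC · R_p/(R_s + R_p) = 16.7 × 0.1585 = 2.646 V.
I(R_A) = V_A / R_A = 2.646/9.39 = 0.2818 µA.

I ≈ 0.282 µA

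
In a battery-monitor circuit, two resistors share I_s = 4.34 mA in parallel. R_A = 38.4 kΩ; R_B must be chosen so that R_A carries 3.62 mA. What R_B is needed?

The fraction through R_A equals R_B/(R_A+R_B).
With f = 0.8341, R_B = R_A · f/(1−f) = 38.4 × 5.028 = 193.1 kΩ.

R_B ≈ 193 kΩ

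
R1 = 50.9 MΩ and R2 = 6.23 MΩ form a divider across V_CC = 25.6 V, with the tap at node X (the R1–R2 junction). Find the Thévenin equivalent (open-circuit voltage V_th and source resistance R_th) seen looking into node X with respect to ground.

Open-circuit (no load on X): V_th = V_CC · R2/(R1 + R2) = 25.6 × 6.23/(50.90 + 6.23) = 2.792 V.
Looking into X with the source shorted: R_th = R1·R2/(R1+R2) = 50.90 × 6.23/57.13 = 5.551 MΩ.

V_th ≈ 2.79 V, R_th ≈ 5.55 MΩ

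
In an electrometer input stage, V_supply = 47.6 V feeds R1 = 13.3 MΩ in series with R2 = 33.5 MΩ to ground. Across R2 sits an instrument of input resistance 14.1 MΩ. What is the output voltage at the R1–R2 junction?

V_out ≈ 20.3 V

R2 ‖ R_L = (33.5 × 14.1)/(33.5 + 14.1) = 9.923 MΩ.
Voltage divider with the loaded lower leg: V_out = 47.6 × 9.923/(13.3 + 9.923) = 47.6 × 0.4273 = 20.34 V.
(Unloaded it would be 34.1 V; the load pulls it down.)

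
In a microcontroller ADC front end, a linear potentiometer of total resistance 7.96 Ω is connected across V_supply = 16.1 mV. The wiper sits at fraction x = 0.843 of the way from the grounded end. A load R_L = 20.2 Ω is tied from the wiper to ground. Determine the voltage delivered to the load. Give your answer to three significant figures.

Split the track: R_lower = x·R_p = 6.710 Ω, R_upper = (1−x)·R_p = 1.250 Ω.
Lower segment in parallel with the load: 6.710 ‖ 20.2 = 5.037 Ω.
Loaded-divider output: V_out = 16.1 × 0.8012 = 12.90 mV.

V_out ≈ 12.9 mV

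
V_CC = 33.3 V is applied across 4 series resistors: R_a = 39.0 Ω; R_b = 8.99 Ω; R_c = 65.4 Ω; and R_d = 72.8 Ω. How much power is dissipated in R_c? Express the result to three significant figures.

P ≈ 2.09 W

The common current is I = 33.3/186.2 = 0.1788 A.
V(R_c) = I·R = 11.70 V; P = V·I = 11.70 × 0.1788 = 2.092 W.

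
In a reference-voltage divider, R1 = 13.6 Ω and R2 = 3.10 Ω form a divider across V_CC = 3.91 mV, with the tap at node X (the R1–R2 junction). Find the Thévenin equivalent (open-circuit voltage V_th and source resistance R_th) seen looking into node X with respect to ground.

Open-circuit (no load on X): V_th = V_CC · R2/(R1 + R2) = 3.91 × 3.10/(13.60 + 3.10) = 0.7258 mV.
With V_CC suppressed (replaced by a short), R_th = R1 ‖ R2 = (13.60 × 3.10)/(13.60 + 3.10) = 2.525 Ω.

V_th ≈ 0.726 mV, R_th ≈ 2.52 Ω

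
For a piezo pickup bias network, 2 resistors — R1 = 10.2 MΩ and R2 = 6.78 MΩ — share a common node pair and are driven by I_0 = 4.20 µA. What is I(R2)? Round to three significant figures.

I ≈ 2.52 µA

With just two branches, the current splits inversely with resistance.
So I = 4.20 × 10.2/16.98 = 2.523 µA.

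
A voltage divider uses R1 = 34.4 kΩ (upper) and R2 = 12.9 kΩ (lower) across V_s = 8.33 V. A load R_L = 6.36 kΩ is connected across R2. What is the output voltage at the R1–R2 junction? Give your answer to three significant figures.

The load sits in parallel with R2, giving an effective lower resistance R2' = R2·R_L/(R2+R_L) = 4.260 kΩ.
Now apply the divider: V_out = 8.33 × 0.1102 = 0.9179 V.
(Unloaded it would be 2.27 V; the load pulls it down.)

V_out ≈ 0.918 V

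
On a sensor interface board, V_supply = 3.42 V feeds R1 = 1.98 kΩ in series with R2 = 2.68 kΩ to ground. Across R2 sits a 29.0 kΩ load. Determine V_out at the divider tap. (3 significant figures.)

V_out ≈ 1.89 V

First combine the lower leg with the load: R2 ‖ R_L = 2.453 kΩ.
Then V_out = V_supply · R2'/(R1 + R2') = 3.42 × 2.453/4.433 = 1.893 V.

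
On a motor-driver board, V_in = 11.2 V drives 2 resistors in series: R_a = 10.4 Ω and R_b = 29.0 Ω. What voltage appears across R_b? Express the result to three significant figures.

V ≈ 8.24 V

ΣR = 10.4 + 29.0 = 39.40 Ω.
By the voltage-divider rule, V = 11.2 × 29.00/39.40 = 8.244 V.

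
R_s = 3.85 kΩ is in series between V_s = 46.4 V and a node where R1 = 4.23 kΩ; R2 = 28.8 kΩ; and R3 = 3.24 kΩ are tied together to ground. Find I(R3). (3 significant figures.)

Equivalent of the parallel group: R_p = 1.725 kΩ.
Node voltage V_A = V_s · R_p/(R_s + R_p) = 46.4 × 0.3094 = 14.36 V.
Branch current I = V_A/R3 = 14.36/3.24 = 4.431 mA.

I ≈ 4.43 mA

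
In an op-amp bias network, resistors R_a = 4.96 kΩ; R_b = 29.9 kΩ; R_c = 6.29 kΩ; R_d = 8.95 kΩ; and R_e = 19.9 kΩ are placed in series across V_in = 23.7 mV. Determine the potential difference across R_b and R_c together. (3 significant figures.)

V ≈ 12.3 mV

ΣR = 4.96 + 29.9 + 6.29 + 8.95 + 19.9 = 70.00 kΩ.
R_{R_b..R_c} = 29.9 + 6.29 = 36.19 kΩ.
Voltage divider: V = V_in · (36.19 / 70.00) = 23.7 × 0.5170 = 12.25 mV.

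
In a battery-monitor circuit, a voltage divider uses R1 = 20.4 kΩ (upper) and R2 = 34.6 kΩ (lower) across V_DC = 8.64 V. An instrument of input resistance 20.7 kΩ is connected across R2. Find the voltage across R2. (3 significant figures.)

V_out ≈ 3.36 V

First combine the lower leg with the load: R2 ‖ R_L = 12.95 kΩ.
Voltage divider with the loaded lower leg: V_out = 8.64 × 12.95/(20.4 + 12.95) = 8.64 × 0.3883 = 3.355 V.
(Unloaded it would be 5.44 V; the load pulls it down.)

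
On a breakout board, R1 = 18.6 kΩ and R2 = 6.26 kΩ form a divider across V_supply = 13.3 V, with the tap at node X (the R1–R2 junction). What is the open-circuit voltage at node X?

V_th ≈ 3.35 V

V_th is the unloaded tap voltage: V_supply · R2/(R1+R2) = 13.3 × 0.2518 = 3.349 V.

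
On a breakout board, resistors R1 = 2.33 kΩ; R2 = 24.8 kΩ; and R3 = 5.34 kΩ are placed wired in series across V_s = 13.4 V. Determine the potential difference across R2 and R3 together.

V ≈ 12.4 V

ΣR = 2.33 + 24.8 + 5.34 = 32.47 kΩ.
R_{R2..R3} = 24.8 + 5.34 = 30.14 kΩ.
Voltage divider: V = V_s · (30.14 / 32.47) = 13.4 × 0.9282 = 12.44 V.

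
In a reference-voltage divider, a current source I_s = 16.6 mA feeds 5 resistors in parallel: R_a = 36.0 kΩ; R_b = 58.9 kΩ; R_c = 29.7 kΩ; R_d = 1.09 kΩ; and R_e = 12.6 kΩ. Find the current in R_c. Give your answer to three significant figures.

Conductances: ΣG = 1/36.0 + 1/58.9 + 1/29.7 + 1/1.09 + 1/12.6 = 1.075 (1/kΩ).
Current divider: I(R_c) = I_s · G_k/ΣG = 16.6 × (0.03367/1.075) = 16.6 × 0.03131 = 0.5198 mA.

I ≈ 0.520 mA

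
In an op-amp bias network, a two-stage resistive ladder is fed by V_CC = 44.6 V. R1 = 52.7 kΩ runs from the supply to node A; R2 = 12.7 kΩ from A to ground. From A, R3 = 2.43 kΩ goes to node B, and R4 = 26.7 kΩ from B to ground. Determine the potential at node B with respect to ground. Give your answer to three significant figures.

V_B ≈ 5.87 V

Node A sees R2 in parallel with the series input of stage 2, R3 + R4 = 29.13 kΩ.
R2 ‖ (R3+R4) = 8.844 kΩ.
V_A = 44.6 × 8.844/(52.7 + 8.844) = 6.409 V.
Stage 2 is unloaded, so V_B = V_A · R4/(R3+R4) = 6.409 × 26.7/29.13 = 5.875 V.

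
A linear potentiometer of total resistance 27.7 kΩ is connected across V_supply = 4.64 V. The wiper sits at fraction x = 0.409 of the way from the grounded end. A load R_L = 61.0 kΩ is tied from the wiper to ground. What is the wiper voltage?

Lower segment x·R_p = 11.33 kΩ; upper segment (1−x)·R_p = 16.37 kΩ.
Lower segment in parallel with the load: 11.33 ‖ 61.0 = 9.555 kΩ.
Loaded-divider output: V_out = 4.64 × 0.3685 = 1.710 V.

V_out ≈ 1.71 V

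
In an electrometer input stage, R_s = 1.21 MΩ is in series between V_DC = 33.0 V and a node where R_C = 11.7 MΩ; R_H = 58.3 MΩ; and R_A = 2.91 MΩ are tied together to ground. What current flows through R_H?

I ≈ 0.368 µA

Equivalent of the parallel group: R_p = 2.241 MΩ.
V_A = 33.0 × 2.241/3.451 = 21.43 V.
I(R_H) = V_A / R_H = 21.43/58.3 = 0.3676 µA.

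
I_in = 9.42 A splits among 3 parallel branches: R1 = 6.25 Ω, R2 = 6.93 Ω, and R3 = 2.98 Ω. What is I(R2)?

Total conductance ΣG = 1/6.25 + 1/6.93 + 1/2.98 = 0.6399 (units of 1/Ω).
By the current-divider rule, I = I_in · G_k/ΣG = 9.42 × 0.2255 = 2.124 A.

I ≈ 2.12 A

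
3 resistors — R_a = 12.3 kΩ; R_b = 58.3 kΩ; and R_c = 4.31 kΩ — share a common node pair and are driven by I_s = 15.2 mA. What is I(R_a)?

I ≈ 3.74 mA

Conductances: ΣG = 1/12.3 + 1/58.3 + 1/4.31 = 0.3305 (1/kΩ).
By the current-divider rule, I = I_s · G_k/ΣG = 15.2 × 0.2460 = 3.739 mA.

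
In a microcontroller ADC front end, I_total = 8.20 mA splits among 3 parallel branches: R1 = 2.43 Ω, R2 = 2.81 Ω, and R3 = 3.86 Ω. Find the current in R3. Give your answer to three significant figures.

I ≈ 2.07 mA

ΣG = 1/2.43 + 1/2.81 + 1/3.86 = 1.026.
By the current-divider rule, I = I_total · G_k/ΣG = 8.20 × 0.2524 = 2.070 mA.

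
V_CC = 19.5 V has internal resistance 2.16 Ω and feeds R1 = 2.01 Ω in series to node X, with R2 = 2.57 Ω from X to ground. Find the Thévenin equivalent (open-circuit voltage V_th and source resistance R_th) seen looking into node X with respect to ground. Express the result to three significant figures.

V_th ≈ 7.44 V, R_th ≈ 1.59 Ω

R1' = 2.16 + 2.01 = 4.170 Ω (source resistance + R1).
Open-circuit (no load on X): V_th = V_CC · R2/(R1' + R2) = 19.5 × 2.57/(4.170 + 2.57) = 7.435 V.
Looking into X with the source shorted: R_th = R1'·R2/(R1'+R2) = 4.170 × 2.57/6.740 = 1.590 Ω.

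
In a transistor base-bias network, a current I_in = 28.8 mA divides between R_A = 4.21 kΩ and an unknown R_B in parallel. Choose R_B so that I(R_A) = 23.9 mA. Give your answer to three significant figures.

Two-branch current divider: I_A = I_in · R_B/(R_A + R_B).
23.9/28.8 = R_B/(R_A + R_B) → R_B = R_A · (0.8299)/(1 − 0.8299) = 4.21 × 4.878 = 20.53 kΩ.

R_B ≈ 20.5 kΩ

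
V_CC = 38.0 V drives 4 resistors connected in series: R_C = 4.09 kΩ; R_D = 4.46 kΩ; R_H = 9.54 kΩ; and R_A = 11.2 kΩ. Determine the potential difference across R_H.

ΣR = 4.09 + 4.46 + 9.54 + 11.2 = 29.29 kΩ.
By the voltage-divider rule, V = 38.0 × 9.540/29.29 = 12.38 V.

V ≈ 12.4 V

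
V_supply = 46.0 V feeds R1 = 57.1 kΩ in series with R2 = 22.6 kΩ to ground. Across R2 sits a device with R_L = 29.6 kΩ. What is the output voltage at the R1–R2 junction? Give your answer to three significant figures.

V_out ≈ 8.43 V

R2 ‖ R_L = (22.6 × 29.6)/(22.6 + 29.6) = 12.82 kΩ.
Now apply the divider: V_out = 46.0 × 0.1833 = 8.432 V.
(Unloaded it would be 13.0 V; the load pulls it down.)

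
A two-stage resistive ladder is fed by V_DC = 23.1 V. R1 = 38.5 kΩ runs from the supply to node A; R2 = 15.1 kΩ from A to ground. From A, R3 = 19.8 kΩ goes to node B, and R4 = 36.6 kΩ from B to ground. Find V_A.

V_A ≈ 5.46 V

Looking into the second stage from A: R3 + R4 = 56.40 kΩ appears in parallel with R2.
Effective lower resistance at A: R2 ‖ 56.40 = 11.91 kΩ.
V_A = 23.1 × 11.91/(38.5 + 11.91) = 5.458 V.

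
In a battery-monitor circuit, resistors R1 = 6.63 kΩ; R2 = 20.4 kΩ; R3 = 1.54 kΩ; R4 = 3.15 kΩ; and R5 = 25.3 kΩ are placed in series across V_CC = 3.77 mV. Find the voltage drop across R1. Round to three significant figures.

Series total: ΣR = 6.63 + 20.4 + 1.54 + 3.15 + 25.3 = 57.02 kΩ.
By the voltage-divider rule, V = 3.77 × 6.630/57.02 = 0.4384 mV.

V ≈ 0.438 mV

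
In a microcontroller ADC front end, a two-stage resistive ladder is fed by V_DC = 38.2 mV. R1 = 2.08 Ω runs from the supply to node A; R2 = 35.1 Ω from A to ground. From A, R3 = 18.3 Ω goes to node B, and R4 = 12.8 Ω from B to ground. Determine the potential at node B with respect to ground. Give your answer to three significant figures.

Node A sees R2 in parallel with the series input of stage 2, R3 + R4 = 31.10 Ω.
R2 ‖ (R3+R4) = 16.49 Ω.
First divider: V_A = V_DC · 16.49/(2.08 + 16.49) = 33.92 mV.
V_B = V_A × 0.4116 = 13.96 mV.

V_B ≈ 14.0 mV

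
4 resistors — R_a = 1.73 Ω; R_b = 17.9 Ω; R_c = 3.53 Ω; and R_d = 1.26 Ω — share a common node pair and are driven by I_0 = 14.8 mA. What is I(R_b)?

I ≈ 0.483 mA

ΣG = 1/1.73 + 1/17.9 + 1/3.53 + 1/1.26 = 1.711.
Current divider: I(R_b) = I_0 · G_k/ΣG = 14.8 × (0.05587/1.711) = 14.8 × 0.03265 = 0.4833 mA.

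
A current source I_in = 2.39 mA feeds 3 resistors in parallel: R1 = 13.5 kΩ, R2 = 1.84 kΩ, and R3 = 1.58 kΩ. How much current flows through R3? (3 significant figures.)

I ≈ 1.21 mA

ΣG = 1/13.5 + 1/1.84 + 1/1.58 = 1.250.
R3 takes the fraction G_k/ΣG = 0.6329/1.250 = 0.5061, so I = 2.39 × 0.5061 = 1.210 mA.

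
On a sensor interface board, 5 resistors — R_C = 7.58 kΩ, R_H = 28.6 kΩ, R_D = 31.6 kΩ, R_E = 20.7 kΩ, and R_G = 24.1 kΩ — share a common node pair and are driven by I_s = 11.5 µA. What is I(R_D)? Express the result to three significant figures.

Conductances: ΣG = 1/7.58 + 1/28.6 + 1/31.6 + 1/20.7 + 1/24.1 = 0.2883 (1/kΩ).
By the current-divider rule, I = I_s · G_k/ΣG = 11.5 × 0.1098 = 1.262 µA.

I ≈ 1.26 µA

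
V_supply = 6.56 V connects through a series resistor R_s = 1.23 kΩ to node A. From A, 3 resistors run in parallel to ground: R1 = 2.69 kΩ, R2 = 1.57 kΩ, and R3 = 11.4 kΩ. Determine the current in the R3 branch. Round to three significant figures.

Combine the parallel branches: R_p = (1/2.69 + 1/1.57 + 1/11.4)⁻¹ = 0.9121 kΩ.
V_A by voltage divider: V_A = 6.56 × 0.9121/(1.23 + 0.9121) = 2.793 V.
I(R3) = V_A / R3 = 2.793/11.4 = 0.2450 mA.
(Check via current divider: I_total = 3.062 mA; share G_k/ΣG = 0.08001 → same result.)

I ≈ 0.245 mA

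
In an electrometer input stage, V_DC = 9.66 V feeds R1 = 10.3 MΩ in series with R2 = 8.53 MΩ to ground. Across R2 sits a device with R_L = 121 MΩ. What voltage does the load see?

First combine the lower leg with the load: R2 ‖ R_L = 7.968 MΩ.
Then V_out = V_DC · R2'/(R1 + R2') = 9.66 × 7.968/18.27 = 4.214 V.

V_out ≈ 4.21 V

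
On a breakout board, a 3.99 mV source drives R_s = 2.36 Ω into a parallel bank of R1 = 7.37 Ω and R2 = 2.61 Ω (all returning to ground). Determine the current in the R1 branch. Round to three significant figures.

Equivalent of the parallel group: R_p = 1.927 Ω.
Node voltage V_A = V_in · R_p/(R_s + R_p) = 3.99 × 0.4496 = 1.794 mV.
Branch current I = V_A/R1 = 1.794/7.37 = 0.2434 mA.
(Equivalently: I_total = 0.9306 mA, then current-divider fraction G_k/ΣG = 0.2615.)

I ≈ 0.243 mA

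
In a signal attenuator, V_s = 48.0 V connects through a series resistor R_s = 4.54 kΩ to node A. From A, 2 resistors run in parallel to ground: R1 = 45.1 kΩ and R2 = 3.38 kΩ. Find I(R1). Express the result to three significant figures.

I ≈ 0.436 mA

Combine the parallel branches: R_p = (1/45.1 + 1/3.38)⁻¹ = 3.144 kΩ.
V_A = 48.0 × 3.144/7.684 = 19.64 V.
I(R1) = V_A / R1 = 19.64/45.1 = 0.4355 mA.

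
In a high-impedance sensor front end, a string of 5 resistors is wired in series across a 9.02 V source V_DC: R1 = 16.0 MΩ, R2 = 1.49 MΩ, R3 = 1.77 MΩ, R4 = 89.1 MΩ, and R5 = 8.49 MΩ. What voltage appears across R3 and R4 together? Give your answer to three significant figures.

V ≈ 7.01 V

Series total: ΣR = 16.0 + 1.49 + 1.77 + 89.1 + 8.49 = 116.8 MΩ.
R_{R3..R4} = 1.77 + 89.1 = 90.87 MΩ.
V = V_DC · R/ΣR = 9.02 × 0.7777 = 7.015 V.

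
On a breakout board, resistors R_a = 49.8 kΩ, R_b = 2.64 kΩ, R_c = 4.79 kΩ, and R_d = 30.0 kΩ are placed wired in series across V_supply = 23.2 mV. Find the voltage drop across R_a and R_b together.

V ≈ 13.9 mV

ΣR = 49.8 + 2.64 + 4.79 + 30.0 = 87.23 kΩ.
R_{R_a..R_b} = 49.8 + 2.64 = 52.44 kΩ.
Voltage divider: V = V_supply · (52.44 / 87.23) = 23.2 × 0.6012 = 13.95 mV.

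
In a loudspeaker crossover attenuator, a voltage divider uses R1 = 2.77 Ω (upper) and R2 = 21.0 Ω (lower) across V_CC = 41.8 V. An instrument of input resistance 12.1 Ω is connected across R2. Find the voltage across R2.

V_out ≈ 30.7 V

R2 ‖ R_L = (21.0 × 12.1)/(21.0 + 12.1) = 7.677 Ω.
Then V_out = V_CC · R2'/(R1 + R2') = 41.8 × 7.677/10.45 = 30.72 V.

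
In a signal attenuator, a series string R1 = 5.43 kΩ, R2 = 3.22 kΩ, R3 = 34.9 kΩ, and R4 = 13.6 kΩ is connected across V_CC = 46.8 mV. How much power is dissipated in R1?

Series current I = V_CC/ΣR = 46.8/57.15 = 0.8189 µA.
V(R1) = I·R = 4.447 mV; P = V·I = 4.447 × 0.8189 = 3.641 nW.

P ≈ 3.64 nW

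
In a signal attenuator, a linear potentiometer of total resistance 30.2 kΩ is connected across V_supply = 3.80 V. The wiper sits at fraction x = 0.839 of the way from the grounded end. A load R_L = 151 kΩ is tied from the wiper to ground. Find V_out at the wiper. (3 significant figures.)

The pot divides into 4.862 kΩ above the wiper and 25.34 kΩ below.
R_L loads the lower segment: effective lower R = 21.70 kΩ.
V_out = 3.80 × 21.70/(4.862 + 21.70) = 3.104 V.

V_out ≈ 3.10 V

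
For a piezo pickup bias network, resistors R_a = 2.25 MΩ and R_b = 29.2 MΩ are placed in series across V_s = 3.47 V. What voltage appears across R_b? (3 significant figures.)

V ≈ 3.22 V

Series total: ΣR = 2.25 + 29.2 = 31.45 MΩ.
Voltage divider: V = V_s · (29.20 / 31.45) = 3.47 × 0.9285 = 3.222 V.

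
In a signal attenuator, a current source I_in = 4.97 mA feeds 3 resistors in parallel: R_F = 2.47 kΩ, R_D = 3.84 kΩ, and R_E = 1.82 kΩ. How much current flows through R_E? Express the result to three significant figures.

I ≈ 2.25 mA

Conductances: ΣG = 1/2.47 + 1/3.84 + 1/1.82 = 1.215 (1/kΩ).
Current divider: I(R_E) = I_in · G_k/ΣG = 4.97 × (0.5495/1.215) = 4.97 × 0.4523 = 2.248 mA.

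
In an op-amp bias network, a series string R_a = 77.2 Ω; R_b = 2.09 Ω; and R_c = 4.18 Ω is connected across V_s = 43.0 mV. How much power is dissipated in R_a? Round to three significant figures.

ΣR = 83.47 Ω → I = 43.0/83.47 = 0.5152 mA.
P(R_a) = I²·R_a = (0.5152)² × 77.2 = 20.49 µW.

P ≈ 20.5 µW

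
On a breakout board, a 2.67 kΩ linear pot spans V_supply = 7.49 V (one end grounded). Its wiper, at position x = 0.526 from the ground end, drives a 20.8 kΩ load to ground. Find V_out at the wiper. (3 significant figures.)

V_out ≈ 3.82 V

Split the track: R_lower = x·R_p = 1.404 kΩ, R_upper = (1−x)·R_p = 1.266 kΩ.
Lower segment in parallel with the load: 1.404 ‖ 20.8 = 1.316 kΩ.
Loaded-divider output: V_out = 7.49 × 0.5097 = 3.818 V.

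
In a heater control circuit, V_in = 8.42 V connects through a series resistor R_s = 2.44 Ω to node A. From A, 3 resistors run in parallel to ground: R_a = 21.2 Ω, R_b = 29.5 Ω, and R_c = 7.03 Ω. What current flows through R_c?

Equivalent of the parallel group: R_p = 4.478 Ω.
V_A by voltage divider: V_A = 8.42 × 4.478/(2.44 + 4.478) = 5.450 V.
I(R_c) = V_A / R_c = 5.450/7.03 = 0.7753 A.
(Check via current divider: I_total = 1.217 A; share G_k/ΣG = 0.6370 → same result.)

I ≈ 0.775 A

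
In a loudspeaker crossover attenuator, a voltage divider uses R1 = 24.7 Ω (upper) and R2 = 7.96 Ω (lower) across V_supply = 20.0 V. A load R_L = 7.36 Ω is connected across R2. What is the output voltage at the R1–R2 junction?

The load sits in parallel with R2, giving an effective lower resistance R2' = R2·R_L/(R2+R_L) = 3.824 Ω.
Then V_out = V_supply · R2'/(R1 + R2') = 20.0 × 3.824/28.52 = 2.681 V.

V_out ≈ 2.68 V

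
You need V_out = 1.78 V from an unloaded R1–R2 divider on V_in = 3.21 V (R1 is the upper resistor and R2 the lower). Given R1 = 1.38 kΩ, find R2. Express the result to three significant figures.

R2 ≈ 1.72 kΩ

Required fraction k = V_out/V_in = 0.5545.
Rearranging, R2 = R1·k/(1−k) = 1.38 × 1.245 = 1.718 kΩ.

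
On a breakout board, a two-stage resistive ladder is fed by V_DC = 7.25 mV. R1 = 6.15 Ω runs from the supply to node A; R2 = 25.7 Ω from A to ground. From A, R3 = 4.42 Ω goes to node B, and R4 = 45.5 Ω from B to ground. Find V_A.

V_A ≈ 5.32 mV

The second stage (R3 + R4 = 49.92 Ω) loads node A in parallel with R2.
R2 ‖ (R3+R4) = 16.97 Ω.
V_A = 7.25 × 16.97/(6.15 + 16.97) = 5.321 mV.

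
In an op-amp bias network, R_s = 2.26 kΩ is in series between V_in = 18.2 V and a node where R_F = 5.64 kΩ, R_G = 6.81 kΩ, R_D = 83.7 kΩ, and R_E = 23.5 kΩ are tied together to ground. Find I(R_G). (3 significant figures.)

I ≈ 1.44 mA

Combine the parallel branches: R_p = (1/5.64 + 1/6.81 + 1/83.7 + 1/23.5)⁻¹ = 2.641 kΩ.
V_A = 18.2 × 2.641/4.901 = 9.807 V.
Branch current I = V_A/R_G = 9.807/6.81 = 1.440 mA.
(Equivalently: I_total = 3.714 mA, then current-divider fraction G_k/ΣG = 0.3878.)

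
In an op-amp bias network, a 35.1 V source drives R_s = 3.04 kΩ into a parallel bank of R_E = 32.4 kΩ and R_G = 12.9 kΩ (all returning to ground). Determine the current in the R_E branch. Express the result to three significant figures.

Parallel bank: R_p = 1/(1/32.4 + 1/12.9) = 9.226 kΩ.
V_A by voltage divider: V_A = 35.1 × 9.226/(3.04 + 9.226) = 26.40 V.
Branch current I = V_A/R_E = 26.40/32.4 = 0.8149 mA.
(Check via current divider: I_total = 2.861 mA; share G_k/ΣG = 0.2848 → same result.)

I ≈ 0.815 mA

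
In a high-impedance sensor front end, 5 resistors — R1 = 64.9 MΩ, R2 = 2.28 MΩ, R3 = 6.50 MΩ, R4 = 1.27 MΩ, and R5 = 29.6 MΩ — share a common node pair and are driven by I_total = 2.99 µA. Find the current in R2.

I ≈ 0.918 µA

Conductances: ΣG = 1/64.9 + 1/2.28 + 1/6.50 + 1/1.27 + 1/29.6 = 1.429 (1/MΩ).
Current divider: I(R2) = I_total · G_k/ΣG = 2.99 × (0.4386/1.429) = 2.99 × 0.3069 = 0.9177 µA.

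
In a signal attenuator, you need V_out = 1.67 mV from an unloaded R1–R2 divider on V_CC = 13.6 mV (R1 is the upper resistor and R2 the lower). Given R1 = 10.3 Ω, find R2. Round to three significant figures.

V_out/V_CC = R2/(R1+R2) = 0.1228.
R2 = R1 · 0.1228/(1 − 0.1228) = 1.442 Ω.

R2 ≈ 1.44 Ω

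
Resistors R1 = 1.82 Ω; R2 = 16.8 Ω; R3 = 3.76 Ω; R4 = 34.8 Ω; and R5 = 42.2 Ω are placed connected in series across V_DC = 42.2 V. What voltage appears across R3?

Series total: ΣR = 1.82 + 16.8 + 3.76 + 34.8 + 42.2 = 99.38 Ω.
By the voltage-divider rule, V = 42.2 × 3.760/99.38 = 1.597 V.

V ≈ 1.60 V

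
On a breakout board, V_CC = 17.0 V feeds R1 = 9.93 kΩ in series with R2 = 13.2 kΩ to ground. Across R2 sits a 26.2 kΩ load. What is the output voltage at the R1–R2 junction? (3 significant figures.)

V_out ≈ 7.98 V

The load sits in parallel with R2, giving an effective lower resistance R2' = R2·R_L/(R2+R_L) = 8.778 kΩ.
Then V_out = V_CC · R2'/(R1 + R2') = 17.0 × 8.778/18.71 = 7.976 V.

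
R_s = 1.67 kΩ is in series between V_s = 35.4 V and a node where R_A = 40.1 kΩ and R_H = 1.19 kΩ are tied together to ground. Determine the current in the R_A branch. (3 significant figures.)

I ≈ 0.361 mA

Combine the parallel branches: R_p = (1/40.1 + 1/1.19)⁻¹ = 1.156 kΩ.
V_A = 35.4 × 1.156/2.826 = 14.48 V.
I(R_A) = V_A / R_A = 14.48/40.1 = 0.3611 mA.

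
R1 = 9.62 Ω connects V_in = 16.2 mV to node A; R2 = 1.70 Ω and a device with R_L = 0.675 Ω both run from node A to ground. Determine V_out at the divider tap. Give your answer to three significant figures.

R2 ‖ R_L = (1.70 × 0.675)/(1.70 + 0.675) = 0.4832 Ω.
Now apply the divider: V_out = 16.2 × 0.04782 = 0.7747 mV.

V_out ≈ 0.775 mV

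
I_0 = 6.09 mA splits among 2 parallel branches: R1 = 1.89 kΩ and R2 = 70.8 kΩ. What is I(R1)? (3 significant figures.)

I ≈ 5.93 mA

With just two branches, the current splits inversely with resistance.
So I = 6.09 × 70.8/72.69 = 5.932 mA.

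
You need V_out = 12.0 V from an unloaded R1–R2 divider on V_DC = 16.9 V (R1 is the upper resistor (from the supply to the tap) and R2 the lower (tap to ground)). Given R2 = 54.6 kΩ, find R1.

V_out/V_DC = R2/(R1+R2) = 0.7101.
R1 = R2·(1/k − 1) = 54.6 × 0.4083 = 22.29 kΩ.

R1 ≈ 22.3 kΩ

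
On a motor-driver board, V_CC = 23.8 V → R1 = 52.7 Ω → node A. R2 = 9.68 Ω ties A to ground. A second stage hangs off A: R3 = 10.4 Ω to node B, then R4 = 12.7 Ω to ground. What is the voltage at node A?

V_A ≈ 2.73 V

The second stage (R3 + R4 = 23.10 Ω) loads node A in parallel with R2.
Effective lower resistance at A: R2 ‖ 23.10 = 6.821 Ω.
So V_A = 23.8 × 0.1146 = 2.728 V.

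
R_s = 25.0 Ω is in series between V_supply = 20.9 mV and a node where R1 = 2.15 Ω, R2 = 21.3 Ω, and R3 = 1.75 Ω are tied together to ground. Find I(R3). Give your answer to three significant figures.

I ≈ 0.425 mA

Parallel bank: R_p = 1/(1/2.15 + 1/21.3 + 1/1.75) = 0.9229 Ω.
Node voltage V_A = V_supply · R_p/(R_s + R_p) = 20.9 × 0.03560 = 0.7441 mV.
Branch current I = V_A/R3 = 0.7441/1.75 = 0.4252 mA.
(Equivalently: I_total = 0.8062 mA, then current-divider fraction G_k/ΣG = 0.5274.)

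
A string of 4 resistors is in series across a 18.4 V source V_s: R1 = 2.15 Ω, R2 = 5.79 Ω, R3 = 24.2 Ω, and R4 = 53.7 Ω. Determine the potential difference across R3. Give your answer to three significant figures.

V ≈ 5.19 V

Series total: ΣR = 2.15 + 5.79 + 24.2 + 53.7 = 85.84 Ω.
V = V_s · R/ΣR = 18.4 × 0.2819 = 5.187 V.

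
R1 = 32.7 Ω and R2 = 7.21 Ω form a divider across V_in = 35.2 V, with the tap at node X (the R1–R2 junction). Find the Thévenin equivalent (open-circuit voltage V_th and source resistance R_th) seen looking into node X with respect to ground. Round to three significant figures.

Open-circuit (no load on X): V_th = V_in · R2/(R1 + R2) = 35.2 × 7.21/(32.70 + 7.21) = 6.359 V.
Looking into X with the source shorted: R_th = R1·R2/(R1+R2) = 32.70 × 7.21/39.91 = 5.907 Ω.

V_th ≈ 6.36 V, R_th ≈ 5.91 Ω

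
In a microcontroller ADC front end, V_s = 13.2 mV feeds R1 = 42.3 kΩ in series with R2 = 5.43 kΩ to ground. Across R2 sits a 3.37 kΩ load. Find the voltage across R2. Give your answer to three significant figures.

V_out ≈ 0.618 mV

First combine the lower leg with the load: R2 ‖ R_L = 2.079 kΩ.
Now apply the divider: V_out = 13.2 × 0.04686 = 0.6185 mV.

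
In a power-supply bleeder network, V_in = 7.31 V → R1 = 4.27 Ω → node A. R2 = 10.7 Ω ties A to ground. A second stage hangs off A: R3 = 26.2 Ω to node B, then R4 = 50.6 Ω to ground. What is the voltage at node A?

V_A ≈ 5.03 V

The second stage (R3 + R4 = 76.80 Ω) loads node A in parallel with R2.
Effective lower resistance at A: R2 ‖ 76.80 = 9.392 Ω.
V_A = 7.31 × 9.392/(4.27 + 9.392) = 5.025 V.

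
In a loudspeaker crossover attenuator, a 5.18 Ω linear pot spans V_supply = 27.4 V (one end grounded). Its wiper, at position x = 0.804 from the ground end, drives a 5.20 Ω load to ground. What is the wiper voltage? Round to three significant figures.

V_out ≈ 19.0 V

The pot divides into 1.015 Ω above the wiper and 4.165 Ω below.
(x·R_p) ‖ R_L = 2.313 Ω.
Then V_out = V_supply · 2.313/(1.015 + 2.313) = 19.04 V.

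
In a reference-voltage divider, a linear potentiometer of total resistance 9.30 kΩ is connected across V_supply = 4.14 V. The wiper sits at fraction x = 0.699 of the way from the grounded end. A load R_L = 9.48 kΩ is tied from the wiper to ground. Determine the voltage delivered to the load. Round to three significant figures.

Split the track: R_lower = x·R_p = 6.501 kΩ, R_upper = (1−x)·R_p = 2.799 kΩ.
Lower segment in parallel with the load: 6.501 ‖ 9.48 = 3.856 kΩ.
V_out = 4.14 × 3.856/(2.799 + 3.856) = 2.399 V.

V_out ≈ 2.40 V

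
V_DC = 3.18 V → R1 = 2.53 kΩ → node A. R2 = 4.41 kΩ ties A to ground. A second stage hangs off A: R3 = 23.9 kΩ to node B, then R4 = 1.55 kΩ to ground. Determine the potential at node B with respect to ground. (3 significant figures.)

V_B ≈ 0.116 V

Node A sees R2 in parallel with the series input of stage 2, R3 + R4 = 25.45 kΩ.
Effective lower resistance at A: R2 ‖ 25.45 = 3.759 kΩ.
First divider: V_A = V_DC · 3.759/(2.53 + 3.759) = 1.901 V.
Then the unloaded second divider: V_B = V_A × R4/(R3+R4) = 1.901 × 0.06090 = 0.1158 V.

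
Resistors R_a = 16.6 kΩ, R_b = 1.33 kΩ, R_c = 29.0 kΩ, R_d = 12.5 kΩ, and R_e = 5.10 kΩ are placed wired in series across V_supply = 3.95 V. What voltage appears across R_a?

V ≈ 1.02 V

ΣR = 16.6 + 1.33 + 29.0 + 12.5 + 5.10 = 64.53 kΩ.
V = V_supply · R/ΣR = 3.95 × 0.2572 = 1.016 V.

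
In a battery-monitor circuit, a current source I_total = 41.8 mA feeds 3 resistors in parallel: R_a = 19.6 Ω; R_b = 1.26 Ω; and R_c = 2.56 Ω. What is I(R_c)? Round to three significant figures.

ΣG = 1/19.6 + 1/1.26 + 1/2.56 = 1.235.
R_c takes the fraction G_k/ΣG = 0.3906/1.235 = 0.3162, so I = 41.8 × 0.3162 = 13.22 mA.

I ≈ 13.2 mA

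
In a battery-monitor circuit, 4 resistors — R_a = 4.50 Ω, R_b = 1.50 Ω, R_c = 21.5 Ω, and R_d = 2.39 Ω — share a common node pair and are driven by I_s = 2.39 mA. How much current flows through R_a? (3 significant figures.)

I ≈ 0.392 mA

ΣG = 1/4.50 + 1/1.50 + 1/21.5 + 1/2.39 = 1.354.
By the current-divider rule, I = I_s · G_k/ΣG = 2.39 × 0.1641 = 0.3923 mA.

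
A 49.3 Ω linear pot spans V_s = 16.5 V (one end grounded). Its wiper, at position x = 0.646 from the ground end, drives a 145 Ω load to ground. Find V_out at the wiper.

V_out ≈ 9.89 V

Split the track: R_lower = x·R_p = 31.85 Ω, R_upper = (1−x)·R_p = 17.45 Ω.
R_L loads the lower segment: effective lower R = 26.11 Ω.
Then V_out = V_s · 26.11/(17.45 + 26.11) = 9.890 V.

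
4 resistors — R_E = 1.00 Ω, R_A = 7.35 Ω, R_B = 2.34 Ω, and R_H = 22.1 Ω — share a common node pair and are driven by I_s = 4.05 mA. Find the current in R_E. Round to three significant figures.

ΣG = 1/1.00 + 1/7.35 + 1/2.34 + 1/22.1 = 1.609.
By the current-divider rule, I = I_s · G_k/ΣG = 4.05 × 0.6216 = 2.518 mA.

I ≈ 2.52 mA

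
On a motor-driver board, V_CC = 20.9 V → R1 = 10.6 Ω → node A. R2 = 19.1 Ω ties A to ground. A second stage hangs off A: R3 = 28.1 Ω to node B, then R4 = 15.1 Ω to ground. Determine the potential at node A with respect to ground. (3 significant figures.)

Node A sees R2 in parallel with the series input of stage 2, R3 + R4 = 43.20 Ω.
Effective lower resistance at A: R2 ‖ 43.20 = 13.24 Ω.
First divider: V_A = V_CC · 13.24/(10.6 + 13.24) = 11.61 V.

V_A ≈ 11.6 V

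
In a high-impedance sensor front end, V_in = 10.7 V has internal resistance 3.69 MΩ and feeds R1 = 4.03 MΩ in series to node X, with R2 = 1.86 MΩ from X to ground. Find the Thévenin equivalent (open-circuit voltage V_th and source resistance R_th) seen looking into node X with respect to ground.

V_th ≈ 2.08 V, R_th ≈ 1.50 MΩ

R1' = 3.69 + 4.03 = 7.720 MΩ (source resistance + R1).
Open-circuit (no load on X): V_th = V_in · R2/(R1' + R2) = 10.7 × 1.86/(7.720 + 1.86) = 2.077 V.
With V_in suppressed (replaced by a short), R_th = R1' ‖ R2 = (7.720 × 1.86)/(7.720 + 1.86) = 1.499 MΩ.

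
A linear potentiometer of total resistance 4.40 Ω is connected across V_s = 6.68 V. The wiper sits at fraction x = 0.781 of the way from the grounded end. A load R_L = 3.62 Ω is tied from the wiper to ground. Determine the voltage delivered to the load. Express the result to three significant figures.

Lower segment x·R_p = 3.436 Ω; upper segment (1−x)·R_p = 0.9636 Ω.
(x·R_p) ‖ R_L = 1.763 Ω.
Loaded-divider output: V_out = 6.68 × 0.6466 = 4.319 V.

V_out ≈ 4.32 V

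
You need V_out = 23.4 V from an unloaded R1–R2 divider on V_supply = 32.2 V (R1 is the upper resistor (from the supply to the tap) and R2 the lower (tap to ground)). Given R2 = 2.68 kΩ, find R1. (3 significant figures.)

R1 ≈ 1.01 kΩ

V_out/V_supply = R2/(R1+R2) = 0.7267.
R1 = R2·(1/k − 1) = 2.68 × 0.3761 = 1.008 kΩ.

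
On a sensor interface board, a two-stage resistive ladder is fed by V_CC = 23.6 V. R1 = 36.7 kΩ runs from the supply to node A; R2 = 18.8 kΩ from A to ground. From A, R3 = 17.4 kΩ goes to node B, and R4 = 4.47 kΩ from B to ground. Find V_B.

V_B ≈ 1.04 V

The second stage (R3 + R4 = 21.87 kΩ) loads node A in parallel with R2.
R2 ‖ (R3+R4) = 10.11 kΩ.
V_A = 23.6 × 10.11/(36.7 + 10.11) = 5.097 V.
Stage 2 is unloaded, so V_B = V_A · R4/(R3+R4) = 5.097 × 4.47/21.87 = 1.042 V.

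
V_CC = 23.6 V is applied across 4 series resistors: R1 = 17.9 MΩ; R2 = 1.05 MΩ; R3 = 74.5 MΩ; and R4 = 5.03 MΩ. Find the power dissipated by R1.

P ≈ 1.03 µW

Series current I = V_CC/ΣR = 23.6/98.48 = 0.2396 µA.
P(R1) = I²·R1 = (0.2396)² × 17.9 = 1.028 µW.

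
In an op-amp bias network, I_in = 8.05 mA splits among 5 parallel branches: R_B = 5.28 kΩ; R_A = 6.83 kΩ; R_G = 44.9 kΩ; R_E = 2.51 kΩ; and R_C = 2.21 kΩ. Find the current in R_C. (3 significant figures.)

I ≈ 3.01 mA

ΣG = 1/5.28 + 1/6.83 + 1/44.9 + 1/2.51 + 1/2.21 = 1.209.
Current divider: I(R_C) = I_in · G_k/ΣG = 8.05 × (0.4525/1.209) = 8.05 × 0.3743 = 3.013 mA.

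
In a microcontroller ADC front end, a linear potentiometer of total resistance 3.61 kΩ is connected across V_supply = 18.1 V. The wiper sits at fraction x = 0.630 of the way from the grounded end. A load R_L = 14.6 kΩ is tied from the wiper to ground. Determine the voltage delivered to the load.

Split the track: R_lower = x·R_p = 2.274 kΩ, R_upper = (1−x)·R_p = 1.336 kΩ.
R_L loads the lower segment: effective lower R = 1.968 kΩ.
Then V_out = V_supply · 1.968/(1.336 + 1.968) = 10.78 V.

V_out ≈ 10.8 V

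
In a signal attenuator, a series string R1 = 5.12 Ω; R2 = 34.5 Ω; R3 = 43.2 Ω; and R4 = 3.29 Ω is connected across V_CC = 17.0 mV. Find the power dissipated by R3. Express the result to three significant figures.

P ≈ 1.68 µW

ΣR = 86.11 Ω → I = 17.0/86.11 = 0.1974 mA.
P(R3) = I²·R3 = (0.1974)² × 43.2 = 1.684 µW.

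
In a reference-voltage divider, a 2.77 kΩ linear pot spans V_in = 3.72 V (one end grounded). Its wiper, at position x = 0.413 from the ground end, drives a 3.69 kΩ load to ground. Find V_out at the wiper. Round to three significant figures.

V_out ≈ 1.30 V

Split the track: R_lower = x·R_p = 1.144 kΩ, R_upper = (1−x)·R_p = 1.626 kΩ.
R_L loads the lower segment: effective lower R = 0.8733 kΩ.
Loaded-divider output: V_out = 3.72 × 0.3494 = 1.300 V.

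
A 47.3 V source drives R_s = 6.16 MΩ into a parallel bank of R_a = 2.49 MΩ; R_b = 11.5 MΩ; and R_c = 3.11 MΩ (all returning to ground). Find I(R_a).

I ≈ 3.17 µA

Equivalent of the parallel group: R_p = 1.234 MΩ.
Node voltage V_A = V_DC · R_p/(R_s + R_p) = 47.3 × 0.1669 = 7.896 V.
I(R_a) = V_A / R_a = 7.896/2.49 = 3.171 µA.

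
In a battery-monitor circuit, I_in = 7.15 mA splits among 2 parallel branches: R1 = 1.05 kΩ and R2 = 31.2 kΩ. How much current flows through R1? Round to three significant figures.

With just two branches, the current splits inversely with resistance.
So I = 7.15 × 31.2/32.25 = 6.917 mA.

I ≈ 6.92 mA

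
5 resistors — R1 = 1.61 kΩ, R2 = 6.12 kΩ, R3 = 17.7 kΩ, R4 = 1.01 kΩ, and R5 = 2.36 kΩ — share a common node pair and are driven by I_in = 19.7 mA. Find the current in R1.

I ≈ 5.43 mA

Conductances: ΣG = 1/1.61 + 1/6.12 + 1/17.7 + 1/1.01 + 1/2.36 = 2.255 (1/kΩ).
Current divider: I(R1) = I_in · G_k/ΣG = 19.7 × (0.6211/2.255) = 19.7 × 0.2755 = 5.427 mA.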